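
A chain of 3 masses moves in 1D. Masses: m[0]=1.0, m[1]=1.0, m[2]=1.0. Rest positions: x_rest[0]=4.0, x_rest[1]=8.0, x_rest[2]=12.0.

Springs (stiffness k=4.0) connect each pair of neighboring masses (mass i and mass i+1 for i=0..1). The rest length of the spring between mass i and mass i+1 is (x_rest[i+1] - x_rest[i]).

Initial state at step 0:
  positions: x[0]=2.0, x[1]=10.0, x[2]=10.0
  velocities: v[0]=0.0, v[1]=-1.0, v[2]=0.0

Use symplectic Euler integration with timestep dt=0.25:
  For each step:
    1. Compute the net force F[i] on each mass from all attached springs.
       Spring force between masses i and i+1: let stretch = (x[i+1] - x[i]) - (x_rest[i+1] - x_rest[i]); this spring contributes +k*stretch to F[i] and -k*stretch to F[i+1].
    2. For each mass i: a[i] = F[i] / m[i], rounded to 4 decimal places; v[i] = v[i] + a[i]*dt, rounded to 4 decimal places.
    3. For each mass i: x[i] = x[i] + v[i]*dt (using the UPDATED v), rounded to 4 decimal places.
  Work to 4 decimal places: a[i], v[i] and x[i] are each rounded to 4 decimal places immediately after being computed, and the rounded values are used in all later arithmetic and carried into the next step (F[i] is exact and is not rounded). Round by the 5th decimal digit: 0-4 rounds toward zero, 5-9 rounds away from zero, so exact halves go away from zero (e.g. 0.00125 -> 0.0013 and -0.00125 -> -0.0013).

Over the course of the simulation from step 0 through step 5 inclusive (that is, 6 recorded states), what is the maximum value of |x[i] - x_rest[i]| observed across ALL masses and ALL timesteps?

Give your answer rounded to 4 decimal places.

Step 0: x=[2.0000 10.0000 10.0000] v=[0.0000 -1.0000 0.0000]
Step 1: x=[3.0000 7.7500 11.0000] v=[4.0000 -9.0000 4.0000]
Step 2: x=[4.1875 5.1250 12.1875] v=[4.7500 -10.5000 4.7500]
Step 3: x=[4.6094 4.0313 12.6094] v=[1.6875 -4.3750 1.6875]
Step 4: x=[3.8868 5.2266 11.8868] v=[-2.8906 4.7812 -2.8906]
Step 5: x=[2.4991 7.7520 10.4991] v=[-5.5508 10.1016 -5.5508]
Max displacement = 3.9687

Answer: 3.9687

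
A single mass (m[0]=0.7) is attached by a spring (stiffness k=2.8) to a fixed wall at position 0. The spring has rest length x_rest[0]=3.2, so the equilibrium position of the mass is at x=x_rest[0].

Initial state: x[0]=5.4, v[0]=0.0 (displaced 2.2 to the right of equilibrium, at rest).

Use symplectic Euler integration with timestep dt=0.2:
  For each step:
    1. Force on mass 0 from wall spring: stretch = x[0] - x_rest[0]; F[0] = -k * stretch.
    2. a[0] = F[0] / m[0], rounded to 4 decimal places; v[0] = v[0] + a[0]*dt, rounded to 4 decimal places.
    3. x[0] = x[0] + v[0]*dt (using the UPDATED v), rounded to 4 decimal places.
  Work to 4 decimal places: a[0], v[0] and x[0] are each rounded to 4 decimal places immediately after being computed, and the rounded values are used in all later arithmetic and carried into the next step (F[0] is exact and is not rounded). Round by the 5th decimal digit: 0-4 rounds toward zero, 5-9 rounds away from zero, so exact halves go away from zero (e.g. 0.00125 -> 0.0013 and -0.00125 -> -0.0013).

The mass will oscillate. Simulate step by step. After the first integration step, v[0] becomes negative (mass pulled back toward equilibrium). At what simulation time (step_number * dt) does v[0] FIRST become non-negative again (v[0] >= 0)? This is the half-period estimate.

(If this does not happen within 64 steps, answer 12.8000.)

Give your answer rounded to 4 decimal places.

Step 0: x=[5.4000] v=[0.0000]
Step 1: x=[5.0480] v=[-1.7600]
Step 2: x=[4.4003] v=[-3.2384]
Step 3: x=[3.5606] v=[-4.1986]
Step 4: x=[2.6632] v=[-4.4871]
Step 5: x=[1.8517] v=[-4.0577]
Step 6: x=[1.2559] v=[-2.9791]
Step 7: x=[0.9711] v=[-1.4238]
Step 8: x=[1.0430] v=[0.3593]
First v>=0 after going negative at step 8, time=1.6000

Answer: 1.6000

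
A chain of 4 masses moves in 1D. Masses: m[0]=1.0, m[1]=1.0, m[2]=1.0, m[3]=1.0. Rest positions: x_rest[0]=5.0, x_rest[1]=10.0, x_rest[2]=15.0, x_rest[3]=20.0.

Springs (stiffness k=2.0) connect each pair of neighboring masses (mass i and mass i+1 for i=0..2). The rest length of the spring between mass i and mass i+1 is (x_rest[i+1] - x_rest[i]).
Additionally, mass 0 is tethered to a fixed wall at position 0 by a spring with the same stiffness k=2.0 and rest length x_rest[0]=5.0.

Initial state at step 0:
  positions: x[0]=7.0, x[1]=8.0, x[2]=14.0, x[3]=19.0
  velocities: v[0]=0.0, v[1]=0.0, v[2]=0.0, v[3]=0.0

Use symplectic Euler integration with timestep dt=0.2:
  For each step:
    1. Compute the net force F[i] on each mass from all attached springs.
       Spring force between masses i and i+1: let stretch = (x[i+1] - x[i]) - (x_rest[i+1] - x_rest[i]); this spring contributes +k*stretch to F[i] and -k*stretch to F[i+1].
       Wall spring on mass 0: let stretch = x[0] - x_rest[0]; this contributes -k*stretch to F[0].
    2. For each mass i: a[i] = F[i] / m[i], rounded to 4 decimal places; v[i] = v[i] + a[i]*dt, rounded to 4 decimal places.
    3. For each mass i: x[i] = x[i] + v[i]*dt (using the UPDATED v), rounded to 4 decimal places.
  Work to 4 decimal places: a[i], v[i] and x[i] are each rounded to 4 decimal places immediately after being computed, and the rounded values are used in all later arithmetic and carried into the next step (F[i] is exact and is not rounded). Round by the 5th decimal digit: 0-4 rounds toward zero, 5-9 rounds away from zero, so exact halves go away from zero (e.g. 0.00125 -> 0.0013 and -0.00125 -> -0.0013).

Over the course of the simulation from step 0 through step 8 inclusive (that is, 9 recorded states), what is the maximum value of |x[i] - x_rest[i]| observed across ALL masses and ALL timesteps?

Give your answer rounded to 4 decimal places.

Step 0: x=[7.0000 8.0000 14.0000 19.0000] v=[0.0000 0.0000 0.0000 0.0000]
Step 1: x=[6.5200 8.4000 13.9200 19.0000] v=[-2.4000 2.0000 -0.4000 0.0000]
Step 2: x=[5.6688 9.0912 13.8048 18.9936] v=[-4.2560 3.4560 -0.5760 -0.0320]
Step 3: x=[4.6379 9.8857 13.7276 18.9721] v=[-5.1546 3.9725 -0.3859 -0.1075]
Step 4: x=[3.6558 10.5677 13.7626 18.9310] v=[-4.9106 3.4101 0.1751 -0.2053]
Step 5: x=[2.9342 10.9524 13.9555 18.8765] v=[-3.6082 1.9233 0.9645 -0.2727]
Step 6: x=[2.6193 10.9359 14.3018 18.8283] v=[-1.5746 -0.0827 1.7317 -0.2411]
Step 7: x=[2.7602 10.5233 14.7410 18.8180] v=[0.7043 -2.0630 2.1959 -0.0517]
Step 8: x=[3.3013 9.8271 15.1689 18.8815] v=[2.7055 -3.4812 2.1396 0.3175]
Max displacement = 2.3807

Answer: 2.3807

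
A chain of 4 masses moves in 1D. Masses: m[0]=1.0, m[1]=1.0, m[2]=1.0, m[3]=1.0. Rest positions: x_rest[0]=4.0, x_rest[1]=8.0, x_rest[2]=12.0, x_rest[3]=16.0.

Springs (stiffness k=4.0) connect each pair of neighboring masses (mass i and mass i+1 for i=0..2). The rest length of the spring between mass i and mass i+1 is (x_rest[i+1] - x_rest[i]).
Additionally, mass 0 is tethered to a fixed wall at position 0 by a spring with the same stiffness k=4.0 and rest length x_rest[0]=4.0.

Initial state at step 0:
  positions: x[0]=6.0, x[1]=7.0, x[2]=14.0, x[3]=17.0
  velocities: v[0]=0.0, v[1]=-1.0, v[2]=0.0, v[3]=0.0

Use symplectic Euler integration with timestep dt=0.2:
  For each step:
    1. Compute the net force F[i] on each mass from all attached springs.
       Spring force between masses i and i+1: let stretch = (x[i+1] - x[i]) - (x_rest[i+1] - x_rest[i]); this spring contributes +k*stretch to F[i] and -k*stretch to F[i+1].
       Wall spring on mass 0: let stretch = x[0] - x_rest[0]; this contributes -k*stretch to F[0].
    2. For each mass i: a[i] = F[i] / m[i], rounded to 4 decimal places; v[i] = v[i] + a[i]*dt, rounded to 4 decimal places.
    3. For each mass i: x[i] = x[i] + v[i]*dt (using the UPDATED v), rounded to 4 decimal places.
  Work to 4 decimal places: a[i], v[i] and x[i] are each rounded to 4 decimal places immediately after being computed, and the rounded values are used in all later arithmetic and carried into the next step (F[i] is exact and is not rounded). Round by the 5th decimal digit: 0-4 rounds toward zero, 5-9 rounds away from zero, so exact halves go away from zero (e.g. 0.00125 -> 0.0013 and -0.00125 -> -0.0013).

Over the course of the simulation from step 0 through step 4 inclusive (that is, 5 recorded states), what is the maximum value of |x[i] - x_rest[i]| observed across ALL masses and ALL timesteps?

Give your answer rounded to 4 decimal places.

Step 0: x=[6.0000 7.0000 14.0000 17.0000] v=[0.0000 -1.0000 0.0000 0.0000]
Step 1: x=[5.2000 7.7600 13.3600 17.1600] v=[-4.0000 3.8000 -3.2000 0.8000]
Step 2: x=[3.9776 9.0064 12.4320 17.3520] v=[-6.1120 6.2320 -4.6400 0.9600]
Step 3: x=[2.9234 9.9963 11.7431 17.3968] v=[-5.2710 4.9494 -3.4445 0.2240]
Step 4: x=[2.5331 10.1340 11.6793 17.1770] v=[-1.9514 0.6885 -0.3190 -1.0990]
Max displacement = 2.1340

Answer: 2.1340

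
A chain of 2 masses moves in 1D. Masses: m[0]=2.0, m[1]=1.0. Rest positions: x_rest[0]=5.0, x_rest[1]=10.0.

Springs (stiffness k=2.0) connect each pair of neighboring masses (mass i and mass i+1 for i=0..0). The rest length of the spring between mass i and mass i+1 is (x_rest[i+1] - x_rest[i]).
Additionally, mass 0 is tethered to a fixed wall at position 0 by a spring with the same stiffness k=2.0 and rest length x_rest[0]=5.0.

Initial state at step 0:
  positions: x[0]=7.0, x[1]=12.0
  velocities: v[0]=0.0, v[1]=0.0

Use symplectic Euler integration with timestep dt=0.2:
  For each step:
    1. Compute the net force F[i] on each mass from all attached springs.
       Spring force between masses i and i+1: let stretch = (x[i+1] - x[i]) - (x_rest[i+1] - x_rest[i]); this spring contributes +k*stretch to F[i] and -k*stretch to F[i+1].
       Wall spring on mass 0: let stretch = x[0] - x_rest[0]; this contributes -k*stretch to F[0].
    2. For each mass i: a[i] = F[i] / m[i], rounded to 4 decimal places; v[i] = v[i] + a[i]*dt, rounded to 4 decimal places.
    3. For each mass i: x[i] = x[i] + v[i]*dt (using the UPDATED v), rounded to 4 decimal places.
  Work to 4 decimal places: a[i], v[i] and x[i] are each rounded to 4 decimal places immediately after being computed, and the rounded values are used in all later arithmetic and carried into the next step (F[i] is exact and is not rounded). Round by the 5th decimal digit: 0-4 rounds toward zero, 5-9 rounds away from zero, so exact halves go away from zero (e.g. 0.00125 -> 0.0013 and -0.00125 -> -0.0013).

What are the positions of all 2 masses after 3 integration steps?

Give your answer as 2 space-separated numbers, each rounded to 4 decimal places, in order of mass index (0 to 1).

Step 0: x=[7.0000 12.0000] v=[0.0000 0.0000]
Step 1: x=[6.9200 12.0000] v=[-0.4000 0.0000]
Step 2: x=[6.7664 11.9936] v=[-0.7680 -0.0320]
Step 3: x=[6.5512 11.9690] v=[-1.0758 -0.1229]

Answer: 6.5512 11.9690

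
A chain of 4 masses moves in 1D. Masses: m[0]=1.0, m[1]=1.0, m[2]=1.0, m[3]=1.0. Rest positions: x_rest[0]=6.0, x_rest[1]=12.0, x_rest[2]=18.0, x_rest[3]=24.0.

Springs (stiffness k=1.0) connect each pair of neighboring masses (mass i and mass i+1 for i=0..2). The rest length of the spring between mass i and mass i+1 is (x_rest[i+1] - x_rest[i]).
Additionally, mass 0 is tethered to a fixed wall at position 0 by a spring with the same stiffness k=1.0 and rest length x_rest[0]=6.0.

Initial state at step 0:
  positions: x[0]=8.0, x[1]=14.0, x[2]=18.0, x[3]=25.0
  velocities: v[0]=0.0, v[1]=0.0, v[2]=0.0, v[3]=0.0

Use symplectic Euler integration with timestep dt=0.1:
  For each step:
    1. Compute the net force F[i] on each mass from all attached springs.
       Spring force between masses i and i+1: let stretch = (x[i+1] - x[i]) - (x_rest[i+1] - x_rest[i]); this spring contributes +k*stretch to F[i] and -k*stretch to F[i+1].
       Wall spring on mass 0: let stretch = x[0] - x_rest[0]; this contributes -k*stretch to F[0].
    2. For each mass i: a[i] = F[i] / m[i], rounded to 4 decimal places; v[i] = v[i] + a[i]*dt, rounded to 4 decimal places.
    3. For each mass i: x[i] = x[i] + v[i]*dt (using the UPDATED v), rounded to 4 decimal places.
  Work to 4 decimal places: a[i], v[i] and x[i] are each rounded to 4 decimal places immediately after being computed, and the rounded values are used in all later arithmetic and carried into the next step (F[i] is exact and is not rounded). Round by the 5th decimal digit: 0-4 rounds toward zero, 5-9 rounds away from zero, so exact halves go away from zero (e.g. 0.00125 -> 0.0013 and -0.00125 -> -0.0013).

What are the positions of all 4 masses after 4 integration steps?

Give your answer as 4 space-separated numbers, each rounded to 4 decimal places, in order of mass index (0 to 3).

Step 0: x=[8.0000 14.0000 18.0000 25.0000] v=[0.0000 0.0000 0.0000 0.0000]
Step 1: x=[7.9800 13.9800 18.0300 24.9900] v=[-0.2000 -0.2000 0.3000 -0.1000]
Step 2: x=[7.9402 13.9405 18.0891 24.9704] v=[-0.3980 -0.3950 0.5910 -0.1960]
Step 3: x=[7.8810 13.8825 18.1755 24.9420] v=[-0.5920 -0.5802 0.8643 -0.2841]
Step 4: x=[7.8030 13.8074 18.2867 24.9059] v=[-0.7800 -0.7511 1.1117 -0.3608]

Answer: 7.8030 13.8074 18.2867 24.9059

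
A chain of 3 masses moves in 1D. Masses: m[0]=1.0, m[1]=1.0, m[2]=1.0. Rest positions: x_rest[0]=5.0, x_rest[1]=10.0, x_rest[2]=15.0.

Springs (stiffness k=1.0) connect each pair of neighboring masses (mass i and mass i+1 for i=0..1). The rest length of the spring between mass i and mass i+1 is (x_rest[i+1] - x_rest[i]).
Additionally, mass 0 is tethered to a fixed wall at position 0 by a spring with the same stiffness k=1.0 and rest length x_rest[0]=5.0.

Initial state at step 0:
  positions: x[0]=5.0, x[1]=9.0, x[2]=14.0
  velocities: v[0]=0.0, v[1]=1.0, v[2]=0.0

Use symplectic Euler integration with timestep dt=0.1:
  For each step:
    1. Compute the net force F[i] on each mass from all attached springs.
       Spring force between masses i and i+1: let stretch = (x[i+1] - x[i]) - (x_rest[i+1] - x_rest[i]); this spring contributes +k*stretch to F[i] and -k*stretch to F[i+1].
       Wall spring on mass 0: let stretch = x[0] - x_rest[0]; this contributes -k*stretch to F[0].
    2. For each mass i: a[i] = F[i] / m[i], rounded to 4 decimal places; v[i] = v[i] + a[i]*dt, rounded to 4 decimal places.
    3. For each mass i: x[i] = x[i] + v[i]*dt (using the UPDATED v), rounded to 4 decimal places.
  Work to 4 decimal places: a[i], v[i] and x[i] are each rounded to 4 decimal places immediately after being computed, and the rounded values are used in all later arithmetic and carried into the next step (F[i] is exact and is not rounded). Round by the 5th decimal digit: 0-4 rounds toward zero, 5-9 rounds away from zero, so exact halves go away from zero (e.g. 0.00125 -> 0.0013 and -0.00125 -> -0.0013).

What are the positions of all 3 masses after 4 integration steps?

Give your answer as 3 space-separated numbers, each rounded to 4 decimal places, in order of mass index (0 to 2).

Step 0: x=[5.0000 9.0000 14.0000] v=[0.0000 1.0000 0.0000]
Step 1: x=[4.9900 9.1100 14.0000] v=[-0.1000 1.1000 0.0000]
Step 2: x=[4.9713 9.2277 14.0011] v=[-0.1870 1.1770 0.0110]
Step 3: x=[4.9455 9.3506 14.0045] v=[-0.2585 1.2287 0.0337]
Step 4: x=[4.9143 9.4760 14.0113] v=[-0.3125 1.2536 0.0683]

Answer: 4.9143 9.4760 14.0113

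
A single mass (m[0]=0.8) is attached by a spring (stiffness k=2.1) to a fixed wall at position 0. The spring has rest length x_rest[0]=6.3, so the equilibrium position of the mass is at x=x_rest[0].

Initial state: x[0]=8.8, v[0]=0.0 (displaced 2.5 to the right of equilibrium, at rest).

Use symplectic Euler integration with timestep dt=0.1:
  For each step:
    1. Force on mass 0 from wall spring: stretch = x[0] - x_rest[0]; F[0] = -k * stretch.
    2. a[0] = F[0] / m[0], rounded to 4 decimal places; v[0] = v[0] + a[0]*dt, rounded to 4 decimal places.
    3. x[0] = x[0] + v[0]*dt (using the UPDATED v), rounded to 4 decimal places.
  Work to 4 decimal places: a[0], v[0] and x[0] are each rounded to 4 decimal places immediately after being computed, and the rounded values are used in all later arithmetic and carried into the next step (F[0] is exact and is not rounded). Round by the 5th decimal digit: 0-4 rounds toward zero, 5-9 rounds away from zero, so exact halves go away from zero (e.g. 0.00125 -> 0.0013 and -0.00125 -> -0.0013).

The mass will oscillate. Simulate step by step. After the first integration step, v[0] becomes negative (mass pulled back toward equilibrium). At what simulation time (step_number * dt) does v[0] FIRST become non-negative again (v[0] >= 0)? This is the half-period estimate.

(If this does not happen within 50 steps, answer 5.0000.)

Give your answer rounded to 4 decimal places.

Answer: 2.0000

Derivation:
Step 0: x=[8.8000] v=[0.0000]
Step 1: x=[8.7344] v=[-0.6563]
Step 2: x=[8.6049] v=[-1.2953]
Step 3: x=[8.4149] v=[-1.9003]
Step 4: x=[8.1694] v=[-2.4555]
Step 5: x=[7.8748] v=[-2.9462]
Step 6: x=[7.5388] v=[-3.3596]
Step 7: x=[7.1703] v=[-3.6848]
Step 8: x=[6.7790] v=[-3.9133]
Step 9: x=[6.3751] v=[-4.0390]
Step 10: x=[5.9692] v=[-4.0587]
Step 11: x=[5.5720] v=[-3.9719]
Step 12: x=[5.1939] v=[-3.7808]
Step 13: x=[4.8449] v=[-3.4905]
Step 14: x=[4.5341] v=[-3.1085]
Step 15: x=[4.2696] v=[-2.6450]
Step 16: x=[4.0584] v=[-2.1120]
Step 17: x=[3.9060] v=[-1.5236]
Step 18: x=[3.8165] v=[-0.8952]
Step 19: x=[3.7922] v=[-0.2433]
Step 20: x=[3.8337] v=[0.4150]
First v>=0 after going negative at step 20, time=2.0000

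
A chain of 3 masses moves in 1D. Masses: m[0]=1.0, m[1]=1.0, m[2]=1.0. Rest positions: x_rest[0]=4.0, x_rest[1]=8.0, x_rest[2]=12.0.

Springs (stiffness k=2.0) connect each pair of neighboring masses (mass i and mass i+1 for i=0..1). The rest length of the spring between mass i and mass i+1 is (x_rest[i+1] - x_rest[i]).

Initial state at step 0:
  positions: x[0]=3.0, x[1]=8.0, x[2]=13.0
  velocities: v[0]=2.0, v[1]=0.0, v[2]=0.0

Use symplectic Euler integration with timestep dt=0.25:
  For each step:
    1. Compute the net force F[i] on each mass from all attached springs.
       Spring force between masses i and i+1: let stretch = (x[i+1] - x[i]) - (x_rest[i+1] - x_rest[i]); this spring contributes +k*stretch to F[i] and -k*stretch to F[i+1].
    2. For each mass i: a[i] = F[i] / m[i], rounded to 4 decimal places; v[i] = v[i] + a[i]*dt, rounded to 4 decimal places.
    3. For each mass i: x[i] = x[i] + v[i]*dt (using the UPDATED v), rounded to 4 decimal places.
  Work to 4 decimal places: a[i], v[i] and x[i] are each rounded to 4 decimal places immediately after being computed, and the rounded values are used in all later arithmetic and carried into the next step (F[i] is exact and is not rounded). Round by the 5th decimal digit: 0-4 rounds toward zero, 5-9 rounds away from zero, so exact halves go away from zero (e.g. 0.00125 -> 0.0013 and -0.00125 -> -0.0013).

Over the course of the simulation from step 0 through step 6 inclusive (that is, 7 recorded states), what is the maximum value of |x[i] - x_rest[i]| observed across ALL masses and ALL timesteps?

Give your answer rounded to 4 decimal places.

Step 0: x=[3.0000 8.0000 13.0000] v=[2.0000 0.0000 0.0000]
Step 1: x=[3.6250 8.0000 12.8750] v=[2.5000 0.0000 -0.5000]
Step 2: x=[4.2969 8.0625 12.6406] v=[2.6875 0.2500 -0.9375]
Step 3: x=[4.9395 8.2266 12.3340] v=[2.5703 0.6563 -1.2266]
Step 4: x=[5.4930 8.4932 12.0139] v=[2.2139 1.0665 -1.2803]
Step 5: x=[5.9215 8.8249 11.7537] v=[1.7140 1.3268 -1.0407]
Step 6: x=[6.2129 9.1598 11.6274] v=[1.1657 1.3395 -0.5051]
Max displacement = 2.2129

Answer: 2.2129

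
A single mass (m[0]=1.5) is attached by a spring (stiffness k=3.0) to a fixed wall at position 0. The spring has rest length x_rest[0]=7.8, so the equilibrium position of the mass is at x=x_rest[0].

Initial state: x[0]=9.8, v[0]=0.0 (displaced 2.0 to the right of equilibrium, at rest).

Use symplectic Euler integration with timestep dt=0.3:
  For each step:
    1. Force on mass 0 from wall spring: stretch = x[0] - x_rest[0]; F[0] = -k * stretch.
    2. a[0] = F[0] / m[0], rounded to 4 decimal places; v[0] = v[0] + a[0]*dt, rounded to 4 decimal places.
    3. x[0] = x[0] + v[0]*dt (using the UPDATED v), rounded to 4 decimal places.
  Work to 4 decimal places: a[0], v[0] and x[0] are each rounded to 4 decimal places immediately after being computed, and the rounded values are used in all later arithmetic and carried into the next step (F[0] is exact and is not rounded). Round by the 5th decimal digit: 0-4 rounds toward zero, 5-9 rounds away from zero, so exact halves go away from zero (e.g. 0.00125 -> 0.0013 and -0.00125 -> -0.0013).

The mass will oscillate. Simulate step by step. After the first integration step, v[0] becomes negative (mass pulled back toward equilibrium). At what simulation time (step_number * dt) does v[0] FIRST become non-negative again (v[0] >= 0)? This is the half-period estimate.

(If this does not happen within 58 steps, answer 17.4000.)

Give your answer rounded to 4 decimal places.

Answer: 2.4000

Derivation:
Step 0: x=[9.8000] v=[0.0000]
Step 1: x=[9.4400] v=[-1.2000]
Step 2: x=[8.7848] v=[-2.1840]
Step 3: x=[7.9523] v=[-2.7749]
Step 4: x=[7.0924] v=[-2.8663]
Step 5: x=[6.3599] v=[-2.4417]
Step 6: x=[5.8866] v=[-1.5776]
Step 7: x=[5.7577] v=[-0.4296]
Step 8: x=[5.9964] v=[0.7958]
First v>=0 after going negative at step 8, time=2.4000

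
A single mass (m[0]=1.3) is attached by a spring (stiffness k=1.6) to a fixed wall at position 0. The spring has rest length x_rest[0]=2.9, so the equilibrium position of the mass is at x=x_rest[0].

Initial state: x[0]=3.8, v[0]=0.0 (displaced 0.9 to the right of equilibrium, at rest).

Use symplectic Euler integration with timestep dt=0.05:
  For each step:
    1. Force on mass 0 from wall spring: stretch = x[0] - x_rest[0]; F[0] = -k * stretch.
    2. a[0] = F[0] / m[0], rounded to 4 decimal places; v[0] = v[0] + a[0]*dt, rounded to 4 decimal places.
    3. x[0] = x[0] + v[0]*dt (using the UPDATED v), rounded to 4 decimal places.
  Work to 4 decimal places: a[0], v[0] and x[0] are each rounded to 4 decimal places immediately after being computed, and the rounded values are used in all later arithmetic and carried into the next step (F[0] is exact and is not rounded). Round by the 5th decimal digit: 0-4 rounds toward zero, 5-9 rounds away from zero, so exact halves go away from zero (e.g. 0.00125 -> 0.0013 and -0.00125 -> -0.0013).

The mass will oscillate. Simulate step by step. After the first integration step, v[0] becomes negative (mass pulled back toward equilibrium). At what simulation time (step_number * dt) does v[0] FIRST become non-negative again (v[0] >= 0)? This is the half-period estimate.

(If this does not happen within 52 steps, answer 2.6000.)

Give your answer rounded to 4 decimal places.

Answer: 2.6000

Derivation:
Step 0: x=[3.8000] v=[0.0000]
Step 1: x=[3.7972] v=[-0.0554]
Step 2: x=[3.7917] v=[-0.1106]
Step 3: x=[3.7834] v=[-0.1655]
Step 4: x=[3.7724] v=[-0.2199]
Step 5: x=[3.7587] v=[-0.2736]
Step 6: x=[3.7424] v=[-0.3264]
Step 7: x=[3.7235] v=[-0.3782]
Step 8: x=[3.7021] v=[-0.4289]
Step 9: x=[3.6782] v=[-0.4783]
Step 10: x=[3.6519] v=[-0.5262]
Step 11: x=[3.6233] v=[-0.5725]
Step 12: x=[3.5925] v=[-0.6170]
Step 13: x=[3.5595] v=[-0.6596]
Step 14: x=[3.5245] v=[-0.7002]
Step 15: x=[3.4876] v=[-0.7386]
Step 16: x=[3.4489] v=[-0.7748]
Step 17: x=[3.4085] v=[-0.8086]
Step 18: x=[3.3665] v=[-0.8399]
Step 19: x=[3.3231] v=[-0.8686]
Step 20: x=[3.2784] v=[-0.8946]
Step 21: x=[3.2325] v=[-0.9179]
Step 22: x=[3.1856] v=[-0.9384]
Step 23: x=[3.1378] v=[-0.9560]
Step 24: x=[3.0893] v=[-0.9706]
Step 25: x=[3.0402] v=[-0.9823]
Step 26: x=[2.9907] v=[-0.9909]
Step 27: x=[2.9409] v=[-0.9965]
Step 28: x=[2.8910] v=[-0.9990]
Step 29: x=[2.8411] v=[-0.9984]
Step 30: x=[2.7914] v=[-0.9948]
Step 31: x=[2.7420] v=[-0.9881]
Step 32: x=[2.6931] v=[-0.9784]
Step 33: x=[2.6448] v=[-0.9657]
Step 34: x=[2.5973] v=[-0.9500]
Step 35: x=[2.5507] v=[-0.9314]
Step 36: x=[2.5052] v=[-0.9099]
Step 37: x=[2.4609] v=[-0.8856]
Step 38: x=[2.4180] v=[-0.8586]
Step 39: x=[2.3766] v=[-0.8289]
Step 40: x=[2.3368] v=[-0.7967]
Step 41: x=[2.2987] v=[-0.7620]
Step 42: x=[2.2625] v=[-0.7250]
Step 43: x=[2.2282] v=[-0.6858]
Step 44: x=[2.1960] v=[-0.6445]
Step 45: x=[2.1659] v=[-0.6012]
Step 46: x=[2.1381] v=[-0.5560]
Step 47: x=[2.1126] v=[-0.5091]
Step 48: x=[2.0896] v=[-0.4606]
Step 49: x=[2.0691] v=[-0.4107]
Step 50: x=[2.0511] v=[-0.3596]
Step 51: x=[2.0357] v=[-0.3074]
Step 52: x=[2.0230] v=[-0.2542]
v[0] did not become non-negative within 52 steps; using fallback time=2.6000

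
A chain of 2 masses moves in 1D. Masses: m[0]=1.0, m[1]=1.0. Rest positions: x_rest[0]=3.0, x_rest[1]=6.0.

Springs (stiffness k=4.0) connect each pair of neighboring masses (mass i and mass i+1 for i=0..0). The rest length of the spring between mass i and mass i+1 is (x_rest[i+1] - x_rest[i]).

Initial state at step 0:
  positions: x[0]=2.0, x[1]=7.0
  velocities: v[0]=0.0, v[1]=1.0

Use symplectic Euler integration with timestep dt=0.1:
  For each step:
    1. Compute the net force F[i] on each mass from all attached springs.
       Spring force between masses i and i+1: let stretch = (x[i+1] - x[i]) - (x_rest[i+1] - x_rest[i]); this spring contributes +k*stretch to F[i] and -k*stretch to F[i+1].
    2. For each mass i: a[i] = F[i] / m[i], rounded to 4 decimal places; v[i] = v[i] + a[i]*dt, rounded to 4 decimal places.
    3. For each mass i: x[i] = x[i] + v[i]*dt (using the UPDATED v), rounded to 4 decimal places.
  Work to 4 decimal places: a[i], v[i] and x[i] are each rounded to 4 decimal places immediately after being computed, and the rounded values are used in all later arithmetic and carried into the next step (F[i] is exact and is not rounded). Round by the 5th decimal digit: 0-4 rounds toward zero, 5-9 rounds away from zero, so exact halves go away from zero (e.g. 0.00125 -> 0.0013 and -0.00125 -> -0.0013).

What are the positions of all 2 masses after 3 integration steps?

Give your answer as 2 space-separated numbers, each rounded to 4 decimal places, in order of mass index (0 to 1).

Answer: 2.4642 6.8358

Derivation:
Step 0: x=[2.0000 7.0000] v=[0.0000 1.0000]
Step 1: x=[2.0800 7.0200] v=[0.8000 0.2000]
Step 2: x=[2.2376 6.9624] v=[1.5760 -0.5760]
Step 3: x=[2.4642 6.8358] v=[2.2659 -1.2659]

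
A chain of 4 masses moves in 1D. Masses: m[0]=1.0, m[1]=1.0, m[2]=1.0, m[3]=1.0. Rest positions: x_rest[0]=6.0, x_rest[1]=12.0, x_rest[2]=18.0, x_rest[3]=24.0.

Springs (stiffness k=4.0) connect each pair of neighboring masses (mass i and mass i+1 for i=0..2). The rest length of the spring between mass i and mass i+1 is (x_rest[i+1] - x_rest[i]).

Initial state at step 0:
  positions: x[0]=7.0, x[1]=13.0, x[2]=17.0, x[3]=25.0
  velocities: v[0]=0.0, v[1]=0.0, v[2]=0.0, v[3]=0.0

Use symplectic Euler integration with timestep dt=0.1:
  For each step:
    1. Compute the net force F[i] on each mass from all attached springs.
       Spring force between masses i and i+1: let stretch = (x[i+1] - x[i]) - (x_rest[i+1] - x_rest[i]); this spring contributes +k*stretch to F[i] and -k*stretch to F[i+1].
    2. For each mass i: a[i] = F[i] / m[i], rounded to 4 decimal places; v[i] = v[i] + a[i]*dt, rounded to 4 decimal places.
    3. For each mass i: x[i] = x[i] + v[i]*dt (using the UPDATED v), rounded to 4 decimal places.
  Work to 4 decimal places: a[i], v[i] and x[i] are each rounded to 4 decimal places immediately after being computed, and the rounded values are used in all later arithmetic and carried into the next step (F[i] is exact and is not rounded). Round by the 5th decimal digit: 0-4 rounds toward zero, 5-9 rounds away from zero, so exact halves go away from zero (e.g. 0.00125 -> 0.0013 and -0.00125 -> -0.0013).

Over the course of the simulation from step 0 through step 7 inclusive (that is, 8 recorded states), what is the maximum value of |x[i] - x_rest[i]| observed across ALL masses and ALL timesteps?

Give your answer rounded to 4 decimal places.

Answer: 1.5219

Derivation:
Step 0: x=[7.0000 13.0000 17.0000 25.0000] v=[0.0000 0.0000 0.0000 0.0000]
Step 1: x=[7.0000 12.9200 17.1600 24.9200] v=[0.0000 -0.8000 1.6000 -0.8000]
Step 2: x=[6.9968 12.7728 17.4608 24.7696] v=[-0.0320 -1.4720 3.0080 -1.5040]
Step 3: x=[6.9846 12.5821 17.8664 24.5669] v=[-0.1216 -1.9072 4.0563 -2.0275]
Step 4: x=[6.9563 12.3789 18.3287 24.3361] v=[-0.2826 -2.0325 4.6228 -2.3077]
Step 5: x=[6.9049 12.1967 18.7933 24.1050] v=[-0.5136 -1.8216 4.6458 -2.3107]
Step 6: x=[6.8252 12.0667 19.2065 23.9015] v=[-0.7969 -1.2997 4.1318 -2.0354]
Step 7: x=[6.7152 12.0127 19.5219 23.7502] v=[-1.1003 -0.5404 3.1539 -1.5134]
Max displacement = 1.5219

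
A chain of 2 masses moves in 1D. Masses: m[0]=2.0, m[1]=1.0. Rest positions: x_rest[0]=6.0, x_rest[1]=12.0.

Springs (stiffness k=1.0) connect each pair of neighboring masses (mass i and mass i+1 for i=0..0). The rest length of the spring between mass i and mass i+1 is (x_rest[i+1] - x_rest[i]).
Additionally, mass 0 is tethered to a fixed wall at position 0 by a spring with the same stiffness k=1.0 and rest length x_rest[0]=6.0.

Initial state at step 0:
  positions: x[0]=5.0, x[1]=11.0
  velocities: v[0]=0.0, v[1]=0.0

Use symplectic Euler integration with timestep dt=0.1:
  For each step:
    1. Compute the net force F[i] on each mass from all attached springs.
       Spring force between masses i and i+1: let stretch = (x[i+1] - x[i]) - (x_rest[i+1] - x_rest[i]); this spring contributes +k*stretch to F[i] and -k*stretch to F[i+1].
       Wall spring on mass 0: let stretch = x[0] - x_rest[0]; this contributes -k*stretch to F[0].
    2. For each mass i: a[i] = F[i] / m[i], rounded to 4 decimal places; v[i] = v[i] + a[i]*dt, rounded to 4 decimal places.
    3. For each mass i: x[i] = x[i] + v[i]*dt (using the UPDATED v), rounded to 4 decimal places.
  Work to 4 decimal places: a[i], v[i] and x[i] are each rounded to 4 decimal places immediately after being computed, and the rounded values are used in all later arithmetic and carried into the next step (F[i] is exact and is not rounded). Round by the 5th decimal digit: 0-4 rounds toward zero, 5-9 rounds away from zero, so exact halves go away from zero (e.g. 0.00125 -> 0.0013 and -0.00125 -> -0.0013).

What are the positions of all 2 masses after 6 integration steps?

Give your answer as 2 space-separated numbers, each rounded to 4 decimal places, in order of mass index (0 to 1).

Step 0: x=[5.0000 11.0000] v=[0.0000 0.0000]
Step 1: x=[5.0050 11.0000] v=[0.0500 0.0000]
Step 2: x=[5.0150 11.0001] v=[0.0995 0.0005]
Step 3: x=[5.0298 11.0003] v=[0.1480 0.0020]
Step 4: x=[5.0493 11.0008] v=[0.1950 0.0050]
Step 5: x=[5.0733 11.0018] v=[0.2401 0.0099]
Step 6: x=[5.1016 11.0035] v=[0.2829 0.0171]

Answer: 5.1016 11.0035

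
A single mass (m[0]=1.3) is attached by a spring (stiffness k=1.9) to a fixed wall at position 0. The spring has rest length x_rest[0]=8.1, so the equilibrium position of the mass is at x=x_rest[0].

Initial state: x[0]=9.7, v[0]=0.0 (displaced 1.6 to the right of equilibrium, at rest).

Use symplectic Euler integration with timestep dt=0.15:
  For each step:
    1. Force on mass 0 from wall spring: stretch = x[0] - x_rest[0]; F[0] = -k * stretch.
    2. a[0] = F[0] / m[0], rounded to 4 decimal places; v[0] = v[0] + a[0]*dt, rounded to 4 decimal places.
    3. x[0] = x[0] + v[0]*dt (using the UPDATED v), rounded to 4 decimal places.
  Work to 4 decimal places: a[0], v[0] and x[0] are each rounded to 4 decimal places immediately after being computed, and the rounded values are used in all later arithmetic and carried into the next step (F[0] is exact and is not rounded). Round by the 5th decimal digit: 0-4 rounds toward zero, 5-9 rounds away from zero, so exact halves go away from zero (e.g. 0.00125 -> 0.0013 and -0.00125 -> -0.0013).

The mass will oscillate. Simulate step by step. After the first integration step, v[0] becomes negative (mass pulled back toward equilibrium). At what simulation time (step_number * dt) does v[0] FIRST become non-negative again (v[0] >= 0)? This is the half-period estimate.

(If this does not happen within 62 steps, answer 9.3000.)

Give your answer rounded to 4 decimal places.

Step 0: x=[9.7000] v=[0.0000]
Step 1: x=[9.6474] v=[-0.3508]
Step 2: x=[9.5439] v=[-0.6900]
Step 3: x=[9.3929] v=[-1.0065]
Step 4: x=[9.1994] v=[-1.2899]
Step 5: x=[8.9698] v=[-1.5309]
Step 6: x=[8.7116] v=[-1.7216]
Step 7: x=[8.4332] v=[-1.8557]
Step 8: x=[8.1439] v=[-1.9288]
Step 9: x=[7.8531] v=[-1.9384]
Step 10: x=[7.5705] v=[-1.8843]
Step 11: x=[7.3053] v=[-1.7682]
Step 12: x=[7.0662] v=[-1.5940]
Step 13: x=[6.8611] v=[-1.3674]
Step 14: x=[6.6967] v=[-1.0958]
Step 15: x=[6.5785] v=[-0.7882]
Step 16: x=[6.5103] v=[-0.4546]
Step 17: x=[6.4944] v=[-0.1061]
Step 18: x=[6.5313] v=[0.2459]
First v>=0 after going negative at step 18, time=2.7000

Answer: 2.7000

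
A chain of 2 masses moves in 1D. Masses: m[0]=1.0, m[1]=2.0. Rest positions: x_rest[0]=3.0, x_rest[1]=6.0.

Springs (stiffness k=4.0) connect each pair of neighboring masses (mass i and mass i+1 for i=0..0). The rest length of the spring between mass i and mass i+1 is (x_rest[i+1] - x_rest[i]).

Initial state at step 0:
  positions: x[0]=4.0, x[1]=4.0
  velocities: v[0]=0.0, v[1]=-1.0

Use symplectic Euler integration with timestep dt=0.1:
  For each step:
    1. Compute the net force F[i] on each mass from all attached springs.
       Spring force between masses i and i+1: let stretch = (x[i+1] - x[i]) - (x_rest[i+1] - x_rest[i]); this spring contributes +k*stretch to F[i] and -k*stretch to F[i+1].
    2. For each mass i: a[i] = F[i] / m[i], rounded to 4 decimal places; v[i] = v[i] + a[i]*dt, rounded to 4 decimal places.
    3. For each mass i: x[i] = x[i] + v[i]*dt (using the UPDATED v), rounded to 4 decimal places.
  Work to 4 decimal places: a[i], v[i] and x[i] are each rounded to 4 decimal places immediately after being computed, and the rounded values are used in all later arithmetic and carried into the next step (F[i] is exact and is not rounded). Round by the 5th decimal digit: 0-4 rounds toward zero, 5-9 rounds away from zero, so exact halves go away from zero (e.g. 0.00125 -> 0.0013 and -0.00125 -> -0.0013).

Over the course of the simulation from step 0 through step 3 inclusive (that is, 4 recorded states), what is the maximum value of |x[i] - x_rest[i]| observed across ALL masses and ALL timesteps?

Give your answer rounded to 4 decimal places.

Step 0: x=[4.0000 4.0000] v=[0.0000 -1.0000]
Step 1: x=[3.8800 3.9600] v=[-1.2000 -0.4000]
Step 2: x=[3.6432 3.9784] v=[-2.3680 0.1840]
Step 3: x=[3.2998 4.0501] v=[-3.4339 0.7170]
Max displacement = 2.0400

Answer: 2.0400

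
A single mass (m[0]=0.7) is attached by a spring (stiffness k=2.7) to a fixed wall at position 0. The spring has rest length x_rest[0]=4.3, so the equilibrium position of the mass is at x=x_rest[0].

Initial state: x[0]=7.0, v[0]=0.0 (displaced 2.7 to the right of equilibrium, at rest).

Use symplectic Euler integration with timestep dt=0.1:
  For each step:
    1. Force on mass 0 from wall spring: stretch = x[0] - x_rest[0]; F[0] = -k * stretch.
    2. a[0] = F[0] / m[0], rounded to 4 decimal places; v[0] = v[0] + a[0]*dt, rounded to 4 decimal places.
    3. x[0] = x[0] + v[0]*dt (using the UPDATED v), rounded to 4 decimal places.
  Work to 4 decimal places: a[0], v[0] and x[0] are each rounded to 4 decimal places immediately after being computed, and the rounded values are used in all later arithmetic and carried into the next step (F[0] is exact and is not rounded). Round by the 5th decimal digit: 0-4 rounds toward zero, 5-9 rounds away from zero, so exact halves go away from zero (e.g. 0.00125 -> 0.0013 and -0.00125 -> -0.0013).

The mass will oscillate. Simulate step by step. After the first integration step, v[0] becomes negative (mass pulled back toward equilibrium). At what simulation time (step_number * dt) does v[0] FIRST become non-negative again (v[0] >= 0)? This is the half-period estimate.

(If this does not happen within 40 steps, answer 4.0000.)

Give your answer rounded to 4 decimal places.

Step 0: x=[7.0000] v=[0.0000]
Step 1: x=[6.8959] v=[-1.0414]
Step 2: x=[6.6916] v=[-2.0427]
Step 3: x=[6.3951] v=[-2.9652]
Step 4: x=[6.0178] v=[-3.7733]
Step 5: x=[5.5742] v=[-4.4359]
Step 6: x=[5.0815] v=[-4.9274]
Step 7: x=[4.5586] v=[-5.2288]
Step 8: x=[4.0257] v=[-5.3286]
Step 9: x=[3.5034] v=[-5.2228]
Step 10: x=[3.0119] v=[-4.9155]
Step 11: x=[2.5700] v=[-4.4187]
Step 12: x=[2.1949] v=[-3.7514]
Step 13: x=[1.9010] v=[-2.9394]
Step 14: x=[1.6996] v=[-2.0141]
Step 15: x=[1.5985] v=[-1.0111]
Step 16: x=[1.6016] v=[0.0309]
First v>=0 after going negative at step 16, time=1.6000

Answer: 1.6000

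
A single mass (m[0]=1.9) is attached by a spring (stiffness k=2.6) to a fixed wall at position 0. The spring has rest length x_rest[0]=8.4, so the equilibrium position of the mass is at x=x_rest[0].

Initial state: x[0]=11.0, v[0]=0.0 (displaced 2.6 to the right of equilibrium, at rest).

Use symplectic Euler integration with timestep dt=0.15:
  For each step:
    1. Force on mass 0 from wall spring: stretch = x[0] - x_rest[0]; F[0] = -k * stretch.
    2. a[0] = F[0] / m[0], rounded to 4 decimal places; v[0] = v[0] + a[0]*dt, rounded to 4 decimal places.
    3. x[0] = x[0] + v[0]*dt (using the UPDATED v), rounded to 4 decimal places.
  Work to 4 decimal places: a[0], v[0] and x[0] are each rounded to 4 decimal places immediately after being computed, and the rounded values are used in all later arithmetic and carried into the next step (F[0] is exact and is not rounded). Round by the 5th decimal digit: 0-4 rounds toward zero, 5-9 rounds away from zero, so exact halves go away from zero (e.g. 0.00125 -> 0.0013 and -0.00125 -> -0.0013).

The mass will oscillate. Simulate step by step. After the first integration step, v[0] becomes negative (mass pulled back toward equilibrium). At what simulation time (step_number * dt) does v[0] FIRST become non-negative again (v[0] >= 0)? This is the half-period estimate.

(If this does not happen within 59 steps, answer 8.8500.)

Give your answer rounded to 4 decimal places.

Answer: 2.7000

Derivation:
Step 0: x=[11.0000] v=[0.0000]
Step 1: x=[10.9199] v=[-0.5337]
Step 2: x=[10.7623] v=[-1.0509]
Step 3: x=[10.5319] v=[-1.5358]
Step 4: x=[10.2359] v=[-1.9734]
Step 5: x=[9.8834] v=[-2.3502]
Step 6: x=[9.4852] v=[-2.6547]
Step 7: x=[9.0536] v=[-2.8775]
Step 8: x=[8.6018] v=[-3.0117]
Step 9: x=[8.1438] v=[-3.0531]
Step 10: x=[7.6937] v=[-3.0005]
Step 11: x=[7.2654] v=[-2.8555]
Step 12: x=[6.8720] v=[-2.6226]
Step 13: x=[6.5257] v=[-2.3090]
Step 14: x=[6.2371] v=[-1.9243]
Step 15: x=[6.0151] v=[-1.4803]
Step 16: x=[5.8665] v=[-0.9908]
Step 17: x=[5.7959] v=[-0.4708]
Step 18: x=[5.8055] v=[0.0637]
First v>=0 after going negative at step 18, time=2.7000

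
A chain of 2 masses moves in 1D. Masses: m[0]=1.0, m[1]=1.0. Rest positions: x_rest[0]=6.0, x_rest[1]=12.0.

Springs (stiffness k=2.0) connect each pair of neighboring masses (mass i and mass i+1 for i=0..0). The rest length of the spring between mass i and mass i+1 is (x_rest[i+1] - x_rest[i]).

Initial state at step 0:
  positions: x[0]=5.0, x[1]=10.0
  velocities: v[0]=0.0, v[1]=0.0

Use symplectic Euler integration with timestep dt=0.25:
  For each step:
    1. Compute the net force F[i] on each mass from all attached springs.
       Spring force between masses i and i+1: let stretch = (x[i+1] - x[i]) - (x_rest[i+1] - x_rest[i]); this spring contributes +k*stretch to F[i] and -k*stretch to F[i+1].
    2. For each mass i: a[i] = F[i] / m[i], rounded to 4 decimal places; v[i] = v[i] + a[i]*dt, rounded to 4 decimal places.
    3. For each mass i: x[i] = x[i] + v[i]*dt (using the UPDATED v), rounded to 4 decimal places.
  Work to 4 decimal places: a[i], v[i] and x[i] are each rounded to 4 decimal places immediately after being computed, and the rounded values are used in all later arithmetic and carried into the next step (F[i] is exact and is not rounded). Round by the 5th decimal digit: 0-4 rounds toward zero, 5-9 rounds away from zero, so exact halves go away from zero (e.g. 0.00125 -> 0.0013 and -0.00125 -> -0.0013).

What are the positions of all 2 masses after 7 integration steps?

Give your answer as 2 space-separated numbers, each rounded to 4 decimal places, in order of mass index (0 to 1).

Answer: 4.0886 10.9117

Derivation:
Step 0: x=[5.0000 10.0000] v=[0.0000 0.0000]
Step 1: x=[4.8750 10.1250] v=[-0.5000 0.5000]
Step 2: x=[4.6563 10.3438] v=[-0.8750 0.8750]
Step 3: x=[4.3985 10.6016] v=[-1.0313 1.0313]
Step 4: x=[4.1661 10.8341] v=[-0.9298 0.9298]
Step 5: x=[4.0172 10.9831] v=[-0.5958 0.5958]
Step 6: x=[3.9890 11.0113] v=[-0.1129 0.1129]
Step 7: x=[4.0886 10.9117] v=[0.3983 -0.3983]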